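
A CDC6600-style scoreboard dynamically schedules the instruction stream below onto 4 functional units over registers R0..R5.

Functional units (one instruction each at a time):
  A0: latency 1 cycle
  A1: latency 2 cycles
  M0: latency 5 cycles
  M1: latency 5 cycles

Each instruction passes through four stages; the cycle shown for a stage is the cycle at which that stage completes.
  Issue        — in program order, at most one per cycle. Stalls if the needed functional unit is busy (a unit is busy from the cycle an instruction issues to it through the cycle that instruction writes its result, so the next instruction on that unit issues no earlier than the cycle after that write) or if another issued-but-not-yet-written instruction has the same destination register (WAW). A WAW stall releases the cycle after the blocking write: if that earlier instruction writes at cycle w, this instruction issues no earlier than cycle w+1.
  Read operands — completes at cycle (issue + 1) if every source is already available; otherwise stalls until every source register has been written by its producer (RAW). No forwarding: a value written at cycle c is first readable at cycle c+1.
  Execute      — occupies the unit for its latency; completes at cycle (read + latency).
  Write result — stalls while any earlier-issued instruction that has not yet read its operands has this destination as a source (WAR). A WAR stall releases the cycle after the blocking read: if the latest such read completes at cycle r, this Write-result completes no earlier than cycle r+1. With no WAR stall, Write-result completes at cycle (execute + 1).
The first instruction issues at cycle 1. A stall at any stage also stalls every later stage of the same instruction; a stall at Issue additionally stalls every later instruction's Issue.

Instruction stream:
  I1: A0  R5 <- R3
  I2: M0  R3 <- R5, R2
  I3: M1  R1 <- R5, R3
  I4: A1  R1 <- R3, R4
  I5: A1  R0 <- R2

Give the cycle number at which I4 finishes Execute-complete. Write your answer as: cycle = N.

  I1 | 1 | 2 | 3 | 4
  I2 | 2 | 5 | 10 | 11   RAW R5: wait I1 write@4
  I3 | 3 | 12 | 17 | 18   RAW R3: wait I2 write@11
  I4 | 19 | 20 | 22 | 23   WAW R1: wait I3 write@18
  I5 | 24 | 25 | 27 | 28   struct: A1 busy until I4 writes@23

cycle = 22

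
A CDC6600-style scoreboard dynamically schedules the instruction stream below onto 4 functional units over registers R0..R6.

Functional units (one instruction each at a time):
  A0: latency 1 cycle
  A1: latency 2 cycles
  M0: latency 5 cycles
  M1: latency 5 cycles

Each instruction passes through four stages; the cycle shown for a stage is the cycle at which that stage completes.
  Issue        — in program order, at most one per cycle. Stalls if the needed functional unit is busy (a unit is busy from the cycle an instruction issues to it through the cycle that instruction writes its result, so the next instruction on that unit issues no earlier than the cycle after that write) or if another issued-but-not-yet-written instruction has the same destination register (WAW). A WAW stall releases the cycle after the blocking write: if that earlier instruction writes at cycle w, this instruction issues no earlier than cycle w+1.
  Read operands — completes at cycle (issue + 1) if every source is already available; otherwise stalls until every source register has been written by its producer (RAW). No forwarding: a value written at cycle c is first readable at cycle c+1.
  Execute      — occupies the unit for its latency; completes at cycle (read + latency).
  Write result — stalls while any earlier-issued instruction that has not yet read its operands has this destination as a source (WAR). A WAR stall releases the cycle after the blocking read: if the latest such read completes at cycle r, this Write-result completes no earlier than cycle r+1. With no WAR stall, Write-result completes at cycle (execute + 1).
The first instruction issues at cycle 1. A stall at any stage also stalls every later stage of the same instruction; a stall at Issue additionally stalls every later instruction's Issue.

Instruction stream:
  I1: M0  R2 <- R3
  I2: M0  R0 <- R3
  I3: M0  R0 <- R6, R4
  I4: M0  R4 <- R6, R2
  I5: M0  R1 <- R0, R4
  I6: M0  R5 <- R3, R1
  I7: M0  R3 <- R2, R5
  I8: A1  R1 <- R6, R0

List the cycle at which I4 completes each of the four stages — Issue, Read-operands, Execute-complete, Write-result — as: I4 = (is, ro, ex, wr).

[1] I1→M0
[2] I1 RO
[7] I1 EX
[8] I1 WR R2
[9] I2→M0
[10] I2 RO
[15] I2 EX
[16] I2 WR R0
[17] I3→M0
[18] I3 RO
[23] I3 EX
[24] I3 WR R0
[25] I4→M0
[26] I4 RO
[31] I4 EX
[32] I4 WR R4
[33] I5→M0
[34] I5 RO
[39] I5 EX
[40] I5 WR R1
[41] I6→M0
[42] I6 RO
[47] I6 EX
[48] I6 WR R5
[49] I7→M0
[50] I7 RO | I8→A1
[51] I8 RO
[53] I8 EX
[54] I8 WR R1
[55] I7 EX
[56] I7 WR R3

I4 = (25, 26, 31, 32)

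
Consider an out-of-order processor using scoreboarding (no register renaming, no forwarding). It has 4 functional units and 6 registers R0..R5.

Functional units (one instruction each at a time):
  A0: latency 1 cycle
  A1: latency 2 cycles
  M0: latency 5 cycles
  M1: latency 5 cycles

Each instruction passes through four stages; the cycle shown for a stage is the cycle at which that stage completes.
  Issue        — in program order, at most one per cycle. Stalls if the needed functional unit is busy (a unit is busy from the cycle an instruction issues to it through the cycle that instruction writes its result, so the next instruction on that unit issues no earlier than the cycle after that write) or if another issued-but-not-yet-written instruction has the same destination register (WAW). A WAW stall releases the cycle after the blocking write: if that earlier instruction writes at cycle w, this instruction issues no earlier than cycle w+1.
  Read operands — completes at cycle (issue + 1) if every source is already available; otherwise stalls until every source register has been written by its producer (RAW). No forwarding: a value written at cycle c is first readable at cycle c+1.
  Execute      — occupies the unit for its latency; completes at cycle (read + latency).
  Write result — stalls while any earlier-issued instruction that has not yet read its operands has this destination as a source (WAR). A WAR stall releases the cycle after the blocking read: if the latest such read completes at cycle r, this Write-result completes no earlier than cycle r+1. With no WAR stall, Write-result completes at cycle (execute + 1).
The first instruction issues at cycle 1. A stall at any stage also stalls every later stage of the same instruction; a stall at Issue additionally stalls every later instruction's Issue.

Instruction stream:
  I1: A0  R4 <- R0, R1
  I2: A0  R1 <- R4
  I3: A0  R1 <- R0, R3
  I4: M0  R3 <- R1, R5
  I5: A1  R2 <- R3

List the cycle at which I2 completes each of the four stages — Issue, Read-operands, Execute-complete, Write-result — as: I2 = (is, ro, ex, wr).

1) issue 1, read 2, done 3, write 4
2) issue 5, read 6, done 7, write 8  <struct: A0 busy until I1 writes@4>
3) issue 9, read 10, done 11, write 12  <struct: A0 busy until I2 writes@8>
4) issue 10, read 13, done 18, write 19  <RAW R1: wait I3 write@12>
5) issue 11, read 20, done 22, write 23  <RAW R3: wait I4 write@19>

I2 = (5, 6, 7, 8)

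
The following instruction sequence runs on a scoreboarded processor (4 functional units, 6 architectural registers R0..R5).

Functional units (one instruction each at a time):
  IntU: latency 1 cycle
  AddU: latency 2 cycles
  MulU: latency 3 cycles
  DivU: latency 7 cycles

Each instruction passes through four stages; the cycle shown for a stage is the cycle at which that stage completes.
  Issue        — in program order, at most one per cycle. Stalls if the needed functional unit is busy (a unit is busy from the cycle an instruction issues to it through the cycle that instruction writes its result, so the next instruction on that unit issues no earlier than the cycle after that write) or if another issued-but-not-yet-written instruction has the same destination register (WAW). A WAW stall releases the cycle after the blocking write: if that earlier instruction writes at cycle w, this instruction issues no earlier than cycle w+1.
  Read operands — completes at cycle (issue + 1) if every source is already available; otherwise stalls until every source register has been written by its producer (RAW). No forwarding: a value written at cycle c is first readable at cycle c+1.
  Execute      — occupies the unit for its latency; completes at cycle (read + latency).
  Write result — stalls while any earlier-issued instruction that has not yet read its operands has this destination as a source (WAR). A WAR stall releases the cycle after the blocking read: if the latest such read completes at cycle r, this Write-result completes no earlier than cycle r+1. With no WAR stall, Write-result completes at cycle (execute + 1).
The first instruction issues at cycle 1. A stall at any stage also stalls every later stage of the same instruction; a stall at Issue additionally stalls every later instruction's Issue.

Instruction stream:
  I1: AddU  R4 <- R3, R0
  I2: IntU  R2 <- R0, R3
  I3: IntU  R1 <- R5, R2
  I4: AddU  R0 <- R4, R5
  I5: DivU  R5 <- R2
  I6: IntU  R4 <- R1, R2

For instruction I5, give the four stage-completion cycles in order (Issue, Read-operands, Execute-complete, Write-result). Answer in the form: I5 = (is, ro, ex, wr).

I5 = (8, 9, 16, 17)

t=1  issue I1 (AddU)
t=2  I1 read-ops, issue I2 (IntU)
t=3  I2 read-ops
t=4  I1 finished on AddU, I2 finished on IntU
t=5  I1→R4, I2→R2
t=6  issue I3 (IntU)
t=7  I3 read-ops, issue I4 (AddU)
t=8  I3 finished on IntU, I4 read-ops, issue I5 (DivU)
t=9  I3→R1, I5 read-ops
t=10  I4 finished on AddU, issue I6 (IntU)
t=11  I4→R0, I6 read-ops
t=12  I6 finished on IntU
t=13  I6→R4
t=16  I5 finished on DivU
t=17  I5→R5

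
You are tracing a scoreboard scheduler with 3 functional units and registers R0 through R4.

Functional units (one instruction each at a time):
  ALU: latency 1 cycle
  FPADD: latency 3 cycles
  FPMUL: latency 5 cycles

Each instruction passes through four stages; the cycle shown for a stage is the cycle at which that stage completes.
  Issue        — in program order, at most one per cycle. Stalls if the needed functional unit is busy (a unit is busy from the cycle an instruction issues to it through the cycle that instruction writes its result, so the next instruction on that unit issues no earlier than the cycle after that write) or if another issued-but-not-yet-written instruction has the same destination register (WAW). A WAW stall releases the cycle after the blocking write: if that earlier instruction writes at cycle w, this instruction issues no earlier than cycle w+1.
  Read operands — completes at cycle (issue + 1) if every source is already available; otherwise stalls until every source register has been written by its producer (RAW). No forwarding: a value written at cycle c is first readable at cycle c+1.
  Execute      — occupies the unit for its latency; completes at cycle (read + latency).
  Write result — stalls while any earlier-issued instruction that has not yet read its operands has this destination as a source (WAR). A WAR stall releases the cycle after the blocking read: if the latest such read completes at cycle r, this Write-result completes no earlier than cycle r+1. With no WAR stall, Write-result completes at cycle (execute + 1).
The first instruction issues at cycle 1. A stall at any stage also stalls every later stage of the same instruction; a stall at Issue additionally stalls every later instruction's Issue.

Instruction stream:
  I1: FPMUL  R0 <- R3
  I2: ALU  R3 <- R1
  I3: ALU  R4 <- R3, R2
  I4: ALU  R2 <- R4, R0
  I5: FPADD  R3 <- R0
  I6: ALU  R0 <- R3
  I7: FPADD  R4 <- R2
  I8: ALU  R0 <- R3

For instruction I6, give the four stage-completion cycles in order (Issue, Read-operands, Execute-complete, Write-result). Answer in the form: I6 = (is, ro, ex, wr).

I6 = (14, 17, 18, 19)

c1: issue I1 (FPMUL)
c2: I1 read-ops; issue I2 (ALU)
c3: I2 read-ops
c4: I2 finished on ALU
c5: I2→R3
c6: issue I3 (ALU)
c7: I1 finished on FPMUL; I3 read-ops
c8: I1→R0; I3 finished on ALU
c9: I3→R4
c10: issue I4 (ALU)
c11: I4 read-ops; issue I5 (FPADD)
c12: I4 finished on ALU; I5 read-ops
c13: I4→R2
c14: issue I6 (ALU)
c15: I5 finished on FPADD
c16: I5→R3
c17: I6 read-ops; issue I7 (FPADD)
c18: I6 finished on ALU; I7 read-ops
c19: I6→R0
c20: issue I8 (ALU)
c21: I7 finished on FPADD; I8 read-ops
c22: I7→R4; I8 finished on ALU
c23: I8→R0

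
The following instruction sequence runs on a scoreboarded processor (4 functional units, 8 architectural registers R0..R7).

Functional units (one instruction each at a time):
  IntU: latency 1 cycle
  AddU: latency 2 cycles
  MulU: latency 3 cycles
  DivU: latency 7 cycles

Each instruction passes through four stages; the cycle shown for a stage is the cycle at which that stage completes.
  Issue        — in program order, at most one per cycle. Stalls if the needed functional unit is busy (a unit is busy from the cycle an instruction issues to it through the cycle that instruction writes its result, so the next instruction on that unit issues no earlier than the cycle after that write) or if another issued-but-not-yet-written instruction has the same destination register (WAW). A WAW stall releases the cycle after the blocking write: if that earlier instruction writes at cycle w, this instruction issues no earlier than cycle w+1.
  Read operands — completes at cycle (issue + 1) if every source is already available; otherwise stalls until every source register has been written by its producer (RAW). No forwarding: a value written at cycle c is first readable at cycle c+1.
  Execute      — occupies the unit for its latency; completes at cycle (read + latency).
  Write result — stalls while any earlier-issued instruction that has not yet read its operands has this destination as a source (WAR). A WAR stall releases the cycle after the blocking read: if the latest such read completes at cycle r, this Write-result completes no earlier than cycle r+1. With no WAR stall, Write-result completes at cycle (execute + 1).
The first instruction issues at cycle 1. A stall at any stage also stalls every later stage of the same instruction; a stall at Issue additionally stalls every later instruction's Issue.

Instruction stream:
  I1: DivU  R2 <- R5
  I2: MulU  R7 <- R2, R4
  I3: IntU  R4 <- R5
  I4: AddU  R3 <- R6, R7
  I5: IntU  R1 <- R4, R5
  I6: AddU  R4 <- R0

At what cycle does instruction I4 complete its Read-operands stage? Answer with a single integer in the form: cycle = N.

cycle = 16

I1  is:1  ro:2  ex:9  wr:10
I2  is:2  ro:11  ex:14  wr:15  — RAW R2: wait I1 write@10
I3  is:3  ro:4  ex:5  wr:12  — WAR R4: wait I2 read@11
I4  is:4  ro:16  ex:18  wr:19  — RAW R7: wait I2 write@15
I5  is:13  ro:14  ex:15  wr:16  — struct: IntU busy until I3 writes@12
I6  is:20  ro:21  ex:23  wr:24  — struct: AddU busy until I4 writes@19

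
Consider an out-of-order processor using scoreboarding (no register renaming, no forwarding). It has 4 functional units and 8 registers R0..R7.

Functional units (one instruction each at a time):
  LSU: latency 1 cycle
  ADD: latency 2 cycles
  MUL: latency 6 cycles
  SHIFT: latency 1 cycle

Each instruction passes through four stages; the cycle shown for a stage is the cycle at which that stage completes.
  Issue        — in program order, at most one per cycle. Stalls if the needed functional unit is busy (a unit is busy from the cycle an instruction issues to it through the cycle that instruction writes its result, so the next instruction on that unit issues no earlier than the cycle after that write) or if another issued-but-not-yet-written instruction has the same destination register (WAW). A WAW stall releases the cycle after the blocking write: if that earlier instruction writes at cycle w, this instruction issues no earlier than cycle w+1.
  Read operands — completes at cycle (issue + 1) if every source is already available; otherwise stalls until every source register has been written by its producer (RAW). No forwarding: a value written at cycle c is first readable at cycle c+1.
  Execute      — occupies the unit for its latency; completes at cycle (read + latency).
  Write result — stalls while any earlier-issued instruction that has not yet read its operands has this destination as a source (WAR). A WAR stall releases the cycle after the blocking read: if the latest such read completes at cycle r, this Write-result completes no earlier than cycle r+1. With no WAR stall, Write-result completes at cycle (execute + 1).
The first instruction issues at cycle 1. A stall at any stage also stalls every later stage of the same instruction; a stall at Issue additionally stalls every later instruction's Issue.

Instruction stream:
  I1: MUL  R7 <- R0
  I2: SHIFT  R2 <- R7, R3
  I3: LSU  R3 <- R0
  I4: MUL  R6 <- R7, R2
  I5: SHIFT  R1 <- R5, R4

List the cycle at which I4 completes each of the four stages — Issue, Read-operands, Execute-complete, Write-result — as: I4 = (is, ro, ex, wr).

I1 -> (1, 2, 8, 9)
I2 -> (2, 10, 11, 12)  // RAW R7: wait I1 write@9
I3 -> (3, 4, 5, 11)  // WAR R3: wait I2 read@10
I4 -> (10, 13, 19, 20)  // struct: MUL busy until I1 writes@9, RAW R2: wait I2 write@12
I5 -> (13, 14, 15, 16)  // struct: SHIFT busy until I2 writes@12

I4 = (10, 13, 19, 20)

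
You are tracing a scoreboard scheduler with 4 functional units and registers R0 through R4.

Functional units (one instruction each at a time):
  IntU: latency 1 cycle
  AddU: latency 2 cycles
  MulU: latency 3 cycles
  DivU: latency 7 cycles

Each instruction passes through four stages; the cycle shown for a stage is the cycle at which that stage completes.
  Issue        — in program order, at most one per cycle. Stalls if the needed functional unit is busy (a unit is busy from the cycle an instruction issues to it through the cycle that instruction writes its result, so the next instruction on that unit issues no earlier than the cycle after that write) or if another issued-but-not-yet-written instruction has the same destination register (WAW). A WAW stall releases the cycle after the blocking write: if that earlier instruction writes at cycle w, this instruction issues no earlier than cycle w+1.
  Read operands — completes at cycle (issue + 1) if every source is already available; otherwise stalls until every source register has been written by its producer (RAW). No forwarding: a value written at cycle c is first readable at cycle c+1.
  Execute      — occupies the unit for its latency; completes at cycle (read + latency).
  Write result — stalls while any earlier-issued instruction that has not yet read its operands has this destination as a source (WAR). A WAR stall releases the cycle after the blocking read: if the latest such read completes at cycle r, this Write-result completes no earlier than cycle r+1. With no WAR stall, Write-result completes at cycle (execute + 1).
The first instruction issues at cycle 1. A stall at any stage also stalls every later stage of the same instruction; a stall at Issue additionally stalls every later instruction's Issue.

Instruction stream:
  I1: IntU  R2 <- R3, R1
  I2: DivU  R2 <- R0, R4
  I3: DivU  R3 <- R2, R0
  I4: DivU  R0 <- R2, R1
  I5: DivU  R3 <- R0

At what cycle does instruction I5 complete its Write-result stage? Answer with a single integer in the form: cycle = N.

cycle = 44

[1] I1 dispatched to IntU
[2] I1 operands ready
[3] I1 complete
[4] R2←I1
[5] I2 dispatched to DivU
[6] I2 operands ready
[13] I2 complete
[14] R2←I2
[15] I3 dispatched to DivU
[16] I3 operands ready
[23] I3 complete
[24] R3←I3
[25] I4 dispatched to DivU
[26] I4 operands ready
[33] I4 complete
[34] R0←I4
[35] I5 dispatched to DivU
[36] I5 operands ready
[43] I5 complete
[44] R3←I5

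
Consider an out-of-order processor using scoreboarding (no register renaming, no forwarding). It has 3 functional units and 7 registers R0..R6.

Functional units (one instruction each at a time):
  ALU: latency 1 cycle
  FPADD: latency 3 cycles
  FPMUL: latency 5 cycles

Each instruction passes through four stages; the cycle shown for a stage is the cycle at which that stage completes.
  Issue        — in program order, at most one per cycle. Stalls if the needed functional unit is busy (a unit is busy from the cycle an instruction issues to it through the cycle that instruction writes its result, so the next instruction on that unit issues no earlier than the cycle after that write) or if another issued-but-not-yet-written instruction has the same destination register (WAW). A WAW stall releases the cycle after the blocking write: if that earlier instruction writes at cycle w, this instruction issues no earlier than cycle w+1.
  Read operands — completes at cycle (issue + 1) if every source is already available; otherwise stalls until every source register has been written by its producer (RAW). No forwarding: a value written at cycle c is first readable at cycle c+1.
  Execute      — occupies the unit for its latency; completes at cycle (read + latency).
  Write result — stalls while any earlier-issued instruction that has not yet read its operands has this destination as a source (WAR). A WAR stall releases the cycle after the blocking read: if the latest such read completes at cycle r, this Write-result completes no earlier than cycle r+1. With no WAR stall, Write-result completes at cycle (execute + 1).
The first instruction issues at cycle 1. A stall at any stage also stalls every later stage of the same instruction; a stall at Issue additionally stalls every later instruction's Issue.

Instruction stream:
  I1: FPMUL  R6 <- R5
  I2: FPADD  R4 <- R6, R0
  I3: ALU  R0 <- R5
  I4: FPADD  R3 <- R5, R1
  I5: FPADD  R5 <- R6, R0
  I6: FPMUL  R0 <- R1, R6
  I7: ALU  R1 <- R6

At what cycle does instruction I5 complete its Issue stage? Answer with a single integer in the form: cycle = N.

cycle = 20

c1: I1→FPMUL
c2: I1 RO; I2→FPADD
c3: I3→ALU
c4: I3 RO
c5: I3 EX
c7: I1 EX
c8: I1 WR R6
c9: I2 RO
c10: I3 WR R0
c12: I2 EX
c13: I2 WR R4
c14: I4→FPADD
c15: I4 RO
c18: I4 EX
c19: I4 WR R3
c20: I5→FPADD
c21: I5 RO; I6→FPMUL
c22: I6 RO; I7→ALU
c23: I7 RO
c24: I5 EX; I7 EX
c25: I5 WR R5; I7 WR R1
c27: I6 EX
c28: I6 WR R0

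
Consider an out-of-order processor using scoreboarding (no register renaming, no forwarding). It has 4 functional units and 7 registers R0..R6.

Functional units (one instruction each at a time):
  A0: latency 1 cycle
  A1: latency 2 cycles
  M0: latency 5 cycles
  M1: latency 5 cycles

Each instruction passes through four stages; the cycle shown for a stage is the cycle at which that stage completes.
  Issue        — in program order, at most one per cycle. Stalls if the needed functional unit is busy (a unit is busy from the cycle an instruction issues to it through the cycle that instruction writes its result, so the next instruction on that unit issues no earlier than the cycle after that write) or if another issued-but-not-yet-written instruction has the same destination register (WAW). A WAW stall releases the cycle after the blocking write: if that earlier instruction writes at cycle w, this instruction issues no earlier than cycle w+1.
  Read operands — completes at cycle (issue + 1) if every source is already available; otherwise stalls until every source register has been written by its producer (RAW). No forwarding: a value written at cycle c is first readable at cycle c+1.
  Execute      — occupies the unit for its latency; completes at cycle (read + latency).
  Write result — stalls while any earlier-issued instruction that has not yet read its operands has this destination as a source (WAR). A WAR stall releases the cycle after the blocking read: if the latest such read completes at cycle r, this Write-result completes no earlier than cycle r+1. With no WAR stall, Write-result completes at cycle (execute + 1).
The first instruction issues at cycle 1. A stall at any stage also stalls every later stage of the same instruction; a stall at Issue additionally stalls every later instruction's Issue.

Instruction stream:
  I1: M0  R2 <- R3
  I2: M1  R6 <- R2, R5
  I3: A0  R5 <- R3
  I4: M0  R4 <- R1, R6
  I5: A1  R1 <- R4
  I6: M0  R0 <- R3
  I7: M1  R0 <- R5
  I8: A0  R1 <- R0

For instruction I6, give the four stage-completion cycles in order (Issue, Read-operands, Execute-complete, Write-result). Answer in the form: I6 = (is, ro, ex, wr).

I6 = (23, 24, 29, 30)

[1] I1→M0
[2] I1 RO, I2→M1
[3] I3→A0
[4] I3 RO
[5] I3 EX
[7] I1 EX
[8] I1 WR R2
[9] I2 RO, I4→M0
[10] I3 WR R5, I5→A1
[14] I2 EX
[15] I2 WR R6
[16] I4 RO
[21] I4 EX
[22] I4 WR R4
[23] I5 RO, I6→M0
[24] I6 RO
[25] I5 EX
[26] I5 WR R1
[29] I6 EX
[30] I6 WR R0
[31] I7→M1
[32] I7 RO, I8→A0
[37] I7 EX
[38] I7 WR R0
[39] I8 RO
[40] I8 EX
[41] I8 WR R1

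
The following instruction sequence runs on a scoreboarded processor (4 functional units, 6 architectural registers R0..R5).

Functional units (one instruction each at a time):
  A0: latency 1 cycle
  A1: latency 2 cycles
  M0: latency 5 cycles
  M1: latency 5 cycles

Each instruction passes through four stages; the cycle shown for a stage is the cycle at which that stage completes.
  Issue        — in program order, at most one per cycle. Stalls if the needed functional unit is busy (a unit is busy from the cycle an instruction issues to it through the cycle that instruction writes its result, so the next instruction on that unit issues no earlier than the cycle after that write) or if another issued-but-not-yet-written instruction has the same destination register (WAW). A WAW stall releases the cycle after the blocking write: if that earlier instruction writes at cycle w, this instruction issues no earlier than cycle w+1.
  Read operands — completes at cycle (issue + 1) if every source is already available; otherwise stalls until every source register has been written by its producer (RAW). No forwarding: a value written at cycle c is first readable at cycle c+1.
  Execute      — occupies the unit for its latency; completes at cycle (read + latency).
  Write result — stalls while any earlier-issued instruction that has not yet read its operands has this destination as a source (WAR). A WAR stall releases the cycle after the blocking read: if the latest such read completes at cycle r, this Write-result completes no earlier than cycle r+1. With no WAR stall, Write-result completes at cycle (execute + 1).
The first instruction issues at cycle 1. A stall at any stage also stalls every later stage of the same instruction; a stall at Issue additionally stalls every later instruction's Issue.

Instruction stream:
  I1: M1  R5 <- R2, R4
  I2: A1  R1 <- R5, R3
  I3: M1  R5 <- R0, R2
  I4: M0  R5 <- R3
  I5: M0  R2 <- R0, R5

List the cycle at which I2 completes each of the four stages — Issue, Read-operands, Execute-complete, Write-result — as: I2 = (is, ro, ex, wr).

I2 = (2, 9, 11, 12)

[I1] 1/2/7/8
[I2] 2/9/11/12  (RAW R5: wait I1 write@8)
[I3] 9/10/15/16  (struct: M1 busy until I1 writes@8)
[I4] 17/18/23/24  (WAW R5: wait I3 write@16)
[I5] 25/26/31/32  (struct: M0 busy until I4 writes@24)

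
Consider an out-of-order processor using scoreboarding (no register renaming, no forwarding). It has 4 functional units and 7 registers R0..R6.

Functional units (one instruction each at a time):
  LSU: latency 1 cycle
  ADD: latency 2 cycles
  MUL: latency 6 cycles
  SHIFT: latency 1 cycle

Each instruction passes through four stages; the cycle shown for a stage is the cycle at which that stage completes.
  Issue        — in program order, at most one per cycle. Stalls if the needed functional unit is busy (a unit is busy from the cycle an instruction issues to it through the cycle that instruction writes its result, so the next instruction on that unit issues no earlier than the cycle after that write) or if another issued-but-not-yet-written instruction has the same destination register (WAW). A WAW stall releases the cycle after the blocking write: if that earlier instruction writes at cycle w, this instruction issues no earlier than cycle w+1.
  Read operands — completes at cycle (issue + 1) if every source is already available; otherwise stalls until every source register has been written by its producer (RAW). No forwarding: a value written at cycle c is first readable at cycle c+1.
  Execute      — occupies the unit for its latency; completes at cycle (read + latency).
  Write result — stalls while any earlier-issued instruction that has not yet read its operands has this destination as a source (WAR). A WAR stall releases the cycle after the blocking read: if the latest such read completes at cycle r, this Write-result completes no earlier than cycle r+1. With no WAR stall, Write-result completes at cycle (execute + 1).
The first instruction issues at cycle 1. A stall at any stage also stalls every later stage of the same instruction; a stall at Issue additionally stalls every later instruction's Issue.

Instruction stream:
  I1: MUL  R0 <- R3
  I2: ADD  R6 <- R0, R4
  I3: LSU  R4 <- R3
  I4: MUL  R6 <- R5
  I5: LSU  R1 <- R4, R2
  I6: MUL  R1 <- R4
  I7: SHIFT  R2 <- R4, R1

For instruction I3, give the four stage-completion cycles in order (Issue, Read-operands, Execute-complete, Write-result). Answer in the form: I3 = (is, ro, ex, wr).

I1  is:1  ro:2  ex:8  wr:9
I2  is:2  ro:10  ex:12  wr:13  — RAW R0: wait I1 write@9
I3  is:3  ro:4  ex:5  wr:11  — WAR R4: wait I2 read@10
I4  is:14  ro:15  ex:21  wr:22  — WAW R6: wait I2 write@13
I5  is:15  ro:16  ex:17  wr:18
I6  is:23  ro:24  ex:30  wr:31  — struct: MUL busy until I4 writes@22
I7  is:24  ro:32  ex:33  wr:34  — RAW R1: wait I6 write@31

I3 = (3, 4, 5, 11)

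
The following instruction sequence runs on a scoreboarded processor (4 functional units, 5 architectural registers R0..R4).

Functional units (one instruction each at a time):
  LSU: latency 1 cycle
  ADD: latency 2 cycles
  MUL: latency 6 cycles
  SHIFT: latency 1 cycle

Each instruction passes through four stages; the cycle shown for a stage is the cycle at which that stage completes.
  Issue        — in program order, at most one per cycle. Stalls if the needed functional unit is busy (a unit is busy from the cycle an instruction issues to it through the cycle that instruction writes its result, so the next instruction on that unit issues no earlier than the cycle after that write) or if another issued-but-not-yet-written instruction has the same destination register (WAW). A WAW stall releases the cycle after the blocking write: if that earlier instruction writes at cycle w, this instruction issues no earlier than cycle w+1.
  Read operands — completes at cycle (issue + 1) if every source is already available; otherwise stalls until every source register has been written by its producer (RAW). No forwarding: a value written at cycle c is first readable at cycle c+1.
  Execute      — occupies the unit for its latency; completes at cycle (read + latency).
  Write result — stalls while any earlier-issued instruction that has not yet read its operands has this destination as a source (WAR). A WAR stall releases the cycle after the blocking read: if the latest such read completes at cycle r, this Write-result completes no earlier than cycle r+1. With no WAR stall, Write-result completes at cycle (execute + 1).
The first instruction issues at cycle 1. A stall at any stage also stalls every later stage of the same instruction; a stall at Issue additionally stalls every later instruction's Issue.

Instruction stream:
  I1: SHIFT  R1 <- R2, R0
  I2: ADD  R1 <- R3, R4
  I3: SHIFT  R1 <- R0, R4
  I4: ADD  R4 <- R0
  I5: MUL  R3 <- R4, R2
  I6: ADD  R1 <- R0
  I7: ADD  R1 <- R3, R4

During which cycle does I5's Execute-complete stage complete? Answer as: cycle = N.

  I1 | 1 | 2 | 3 | 4
  I2 | 5 | 6 | 8 | 9   WAW R1: wait I1 write@4
  I3 | 10 | 11 | 12 | 13   WAW R1: wait I2 write@9
  I4 | 11 | 12 | 14 | 15
  I5 | 12 | 16 | 22 | 23   RAW R4: wait I4 write@15
  I6 | 16 | 17 | 19 | 20   struct: ADD busy until I4 writes@15
  I7 | 21 | 24 | 26 | 27   struct: ADD busy until I6 writes@20 · RAW R3: wait I5 write@23

cycle = 22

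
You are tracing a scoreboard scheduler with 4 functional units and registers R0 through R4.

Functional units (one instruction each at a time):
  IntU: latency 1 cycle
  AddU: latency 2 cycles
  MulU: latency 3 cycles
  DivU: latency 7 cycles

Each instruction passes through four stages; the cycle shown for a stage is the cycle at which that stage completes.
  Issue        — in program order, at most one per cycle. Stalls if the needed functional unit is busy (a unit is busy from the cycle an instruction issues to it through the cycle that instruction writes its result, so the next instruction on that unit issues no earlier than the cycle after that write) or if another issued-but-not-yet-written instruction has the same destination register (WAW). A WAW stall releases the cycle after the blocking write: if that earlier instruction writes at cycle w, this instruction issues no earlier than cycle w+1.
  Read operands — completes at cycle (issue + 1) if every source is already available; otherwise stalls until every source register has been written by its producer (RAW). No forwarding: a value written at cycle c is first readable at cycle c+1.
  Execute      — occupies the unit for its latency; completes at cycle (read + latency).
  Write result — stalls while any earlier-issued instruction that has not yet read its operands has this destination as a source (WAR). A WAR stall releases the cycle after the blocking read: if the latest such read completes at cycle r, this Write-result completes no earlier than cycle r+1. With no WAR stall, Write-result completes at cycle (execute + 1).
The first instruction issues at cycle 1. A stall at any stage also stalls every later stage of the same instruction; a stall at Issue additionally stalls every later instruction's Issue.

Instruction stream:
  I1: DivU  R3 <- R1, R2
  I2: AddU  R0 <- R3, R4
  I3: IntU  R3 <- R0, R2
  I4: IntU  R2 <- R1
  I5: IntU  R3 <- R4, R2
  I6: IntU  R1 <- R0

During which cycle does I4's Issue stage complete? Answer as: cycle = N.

I1: IS=1 RO=2 EX=9 WR=10
I2: IS=2 RO=11 EX=13 WR=14  [RAW R3: wait I1 write@10]
I3: IS=11 RO=15 EX=16 WR=17  [WAW R3: wait I1 write@10; RAW R0: wait I2 write@14]
I4: IS=18 RO=19 EX=20 WR=21  [struct: IntU busy until I3 writes@17]
I5: IS=22 RO=23 EX=24 WR=25  [struct: IntU busy until I4 writes@21]
I6: IS=26 RO=27 EX=28 WR=29  [struct: IntU busy until I5 writes@25]

cycle = 18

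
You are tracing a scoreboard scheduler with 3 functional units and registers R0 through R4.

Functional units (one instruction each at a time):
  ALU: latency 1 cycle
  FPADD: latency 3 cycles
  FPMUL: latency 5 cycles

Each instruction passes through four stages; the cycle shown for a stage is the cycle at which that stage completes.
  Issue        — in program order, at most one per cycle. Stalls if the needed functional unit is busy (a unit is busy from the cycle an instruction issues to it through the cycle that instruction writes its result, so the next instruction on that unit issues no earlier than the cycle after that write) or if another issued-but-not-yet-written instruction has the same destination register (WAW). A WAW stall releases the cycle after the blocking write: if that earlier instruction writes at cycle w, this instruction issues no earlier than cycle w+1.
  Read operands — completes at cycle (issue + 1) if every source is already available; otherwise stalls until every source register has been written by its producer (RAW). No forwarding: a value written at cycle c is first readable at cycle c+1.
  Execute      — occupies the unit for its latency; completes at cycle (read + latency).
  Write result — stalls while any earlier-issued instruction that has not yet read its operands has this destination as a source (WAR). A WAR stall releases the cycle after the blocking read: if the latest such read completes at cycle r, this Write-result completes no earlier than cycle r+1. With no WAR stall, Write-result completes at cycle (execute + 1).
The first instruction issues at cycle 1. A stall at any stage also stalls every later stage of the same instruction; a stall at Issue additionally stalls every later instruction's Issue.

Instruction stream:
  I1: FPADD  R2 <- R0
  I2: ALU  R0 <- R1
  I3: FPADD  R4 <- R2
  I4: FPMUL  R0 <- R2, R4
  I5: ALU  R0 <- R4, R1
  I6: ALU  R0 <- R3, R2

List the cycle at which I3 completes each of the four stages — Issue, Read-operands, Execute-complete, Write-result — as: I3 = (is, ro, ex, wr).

I3 = (7, 8, 11, 12)

I1: IS=1 RO=2 EX=5 WR=6
I2: IS=2 RO=3 EX=4 WR=5
I3: IS=7 RO=8 EX=11 WR=12  [struct: FPADD busy until I1 writes@6]
I4: IS=8 RO=13 EX=18 WR=19  [RAW R4: wait I3 write@12]
I5: IS=20 RO=21 EX=22 WR=23  [WAW R0: wait I4 write@19]
I6: IS=24 RO=25 EX=26 WR=27  [struct: ALU busy until I5 writes@23]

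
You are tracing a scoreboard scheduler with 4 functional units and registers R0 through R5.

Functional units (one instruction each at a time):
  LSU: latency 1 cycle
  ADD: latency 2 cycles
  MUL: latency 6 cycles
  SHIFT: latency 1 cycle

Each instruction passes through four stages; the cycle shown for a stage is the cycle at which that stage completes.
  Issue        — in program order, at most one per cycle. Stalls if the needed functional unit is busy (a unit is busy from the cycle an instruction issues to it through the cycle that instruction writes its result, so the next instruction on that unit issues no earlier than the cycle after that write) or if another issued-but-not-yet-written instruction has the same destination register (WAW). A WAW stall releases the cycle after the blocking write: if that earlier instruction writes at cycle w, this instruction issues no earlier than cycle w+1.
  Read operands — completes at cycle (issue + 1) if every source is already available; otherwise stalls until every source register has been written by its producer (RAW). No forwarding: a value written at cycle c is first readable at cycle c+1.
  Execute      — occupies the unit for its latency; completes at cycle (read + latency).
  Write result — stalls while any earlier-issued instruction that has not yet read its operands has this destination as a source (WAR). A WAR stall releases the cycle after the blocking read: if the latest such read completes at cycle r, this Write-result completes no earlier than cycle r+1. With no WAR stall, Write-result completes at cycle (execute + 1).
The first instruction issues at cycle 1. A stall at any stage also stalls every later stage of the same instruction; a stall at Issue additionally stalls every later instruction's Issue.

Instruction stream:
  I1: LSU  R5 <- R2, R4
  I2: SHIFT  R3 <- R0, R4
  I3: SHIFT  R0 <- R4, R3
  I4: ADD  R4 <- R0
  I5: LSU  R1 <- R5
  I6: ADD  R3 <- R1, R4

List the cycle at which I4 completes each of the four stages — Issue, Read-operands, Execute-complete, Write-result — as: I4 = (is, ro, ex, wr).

I4 = (7, 10, 12, 13)

  I1 | 1 | 2 | 3 | 4
  I2 | 2 | 3 | 4 | 5
  I3 | 6 | 7 | 8 | 9   struct: SHIFT busy until I2 writes@5
  I4 | 7 | 10 | 12 | 13   RAW R0: wait I3 write@9
  I5 | 8 | 9 | 10 | 11
  I6 | 14 | 15 | 17 | 18   struct: ADD busy until I4 writes@13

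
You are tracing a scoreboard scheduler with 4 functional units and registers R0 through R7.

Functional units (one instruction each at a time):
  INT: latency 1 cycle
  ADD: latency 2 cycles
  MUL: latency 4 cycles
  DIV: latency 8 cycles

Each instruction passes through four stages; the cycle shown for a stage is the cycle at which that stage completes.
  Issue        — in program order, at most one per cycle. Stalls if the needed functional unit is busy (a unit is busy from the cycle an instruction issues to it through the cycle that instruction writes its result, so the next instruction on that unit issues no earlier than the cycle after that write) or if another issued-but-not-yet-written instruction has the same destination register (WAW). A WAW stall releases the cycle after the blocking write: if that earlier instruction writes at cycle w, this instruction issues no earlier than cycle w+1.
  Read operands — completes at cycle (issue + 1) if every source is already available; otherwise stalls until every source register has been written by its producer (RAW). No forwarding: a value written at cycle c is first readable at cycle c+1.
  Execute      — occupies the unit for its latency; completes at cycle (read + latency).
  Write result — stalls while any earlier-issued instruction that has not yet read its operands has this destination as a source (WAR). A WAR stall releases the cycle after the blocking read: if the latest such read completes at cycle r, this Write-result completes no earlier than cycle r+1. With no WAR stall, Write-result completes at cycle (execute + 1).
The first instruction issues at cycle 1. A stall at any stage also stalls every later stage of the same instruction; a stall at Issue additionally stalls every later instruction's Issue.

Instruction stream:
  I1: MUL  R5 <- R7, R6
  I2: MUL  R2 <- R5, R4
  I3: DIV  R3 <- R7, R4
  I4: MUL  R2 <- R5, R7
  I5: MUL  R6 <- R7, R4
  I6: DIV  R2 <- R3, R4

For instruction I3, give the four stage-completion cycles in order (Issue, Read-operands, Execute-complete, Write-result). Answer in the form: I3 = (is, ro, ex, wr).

I3 = (9, 10, 18, 19)

I1: IS=1 RO=2 EX=6 WR=7
I2: IS=8 RO=9 EX=13 WR=14  [struct: MUL busy until I1 writes@7]
I3: IS=9 RO=10 EX=18 WR=19
I4: IS=15 RO=16 EX=20 WR=21  [struct: MUL busy until I2 writes@14]
I5: IS=22 RO=23 EX=27 WR=28  [struct: MUL busy until I4 writes@21]
I6: IS=23 RO=24 EX=32 WR=33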